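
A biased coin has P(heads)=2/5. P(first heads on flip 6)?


Geometric: P(X=6) = (1-p)^(k-1)×p = (3/5)^5×2/5 = 486/15625

P(X=6) = 486/15625 ≈ 3.11%


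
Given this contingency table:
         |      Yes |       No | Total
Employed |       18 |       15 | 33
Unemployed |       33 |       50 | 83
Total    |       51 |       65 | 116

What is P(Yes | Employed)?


P(Yes | Employed) = 18/(18+15) = 18/33 = 6/11

P(Yes|Employed) = 6/11 ≈ 54.55%


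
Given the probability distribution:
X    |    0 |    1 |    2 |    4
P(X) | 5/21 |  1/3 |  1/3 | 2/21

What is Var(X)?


E[X] = 29/21
E[X²] = 67/21
Var(X) = E[X²] - (E[X])² = 67/21 - 841/441 = 566/441

Var(X) = 566/441 ≈ 1.2834


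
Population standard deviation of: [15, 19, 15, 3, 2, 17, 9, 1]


Mean = 81/8
  (15-81/8)²=1521/64
  (19-81/8)²=5041/64
  (15-81/8)²=1521/64
  (3-81/8)²=3249/64
  (2-81/8)²=4225/64
  (17-81/8)²=3025/64
  (9-81/8)²=81/64
  (1-81/8)²=5329/64
Σ(x-μ)² = 2999/8
σ² = (2999/8)/8 = 2999/64

σ = √(2999/64) ≈ 6.8454


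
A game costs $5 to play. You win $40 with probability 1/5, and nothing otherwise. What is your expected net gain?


E[gain] = (40-5)×1/5 + (-5)×4/5
= 7 - 4 = 3

Expected net gain = $3 ≈ $3.00


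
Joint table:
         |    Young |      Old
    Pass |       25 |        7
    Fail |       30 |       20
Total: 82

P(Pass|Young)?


P(Pass|Young) = 25/(25+30) = 25/55 = 5/11

P = 5/11 ≈ 45.45%


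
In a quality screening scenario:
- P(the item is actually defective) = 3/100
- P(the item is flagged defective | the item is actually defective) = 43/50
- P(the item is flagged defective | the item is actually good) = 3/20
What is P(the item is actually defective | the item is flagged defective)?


Using Bayes' theorem:
P(A|B) = P(B|A)·P(A) / P(B)

P(the item is flagged defective) = 43/50 × 3/100 + 3/20 × 97/100
= 129/5000 + 291/2000 = 1713/10000

P(the item is actually defective|the item is flagged defective) = (129/5000) / (1713/10000) = 86/571

P(the item is actually defective|the item is flagged defective) = 86/571 ≈ 15.06%


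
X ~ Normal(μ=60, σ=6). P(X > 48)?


z = (48-60)/6 = -2.0
P(X > 48) = 1 - P(Z ≤ -2.0) = 1 - 0.0228 = 0.9772

P(X > 48) ≈ 0.9772


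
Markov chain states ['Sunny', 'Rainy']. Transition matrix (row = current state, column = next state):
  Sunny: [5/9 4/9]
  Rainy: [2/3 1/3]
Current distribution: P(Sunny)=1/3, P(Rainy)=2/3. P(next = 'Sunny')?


P(next=Sunny) = Σᵢ P(now=i)×P(i→Sunny)
= 1/3×5/9 + 2/3×2/3
= 5/27 + 4/9 = 17/27

P = 17/27 ≈ 0.6296


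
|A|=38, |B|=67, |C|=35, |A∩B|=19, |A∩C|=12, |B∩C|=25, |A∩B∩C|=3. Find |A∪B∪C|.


|A∪B∪C| = 38+67+35-19-12-25+3 = 87

|A∪B∪C| = 87


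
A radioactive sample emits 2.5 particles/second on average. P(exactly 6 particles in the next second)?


Poisson(λ=2.5): P(X=6) = e^(-λ)×λ^k/k!
= e^(-2.5) × 2.5^6 / 6!
≈ 0.08208499862 × 244.140625 / 720 ≈ 0.027834

P(X=6) ≈ 0.027834 ≈ 2.78%


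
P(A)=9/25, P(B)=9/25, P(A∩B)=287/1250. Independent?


P(A)×P(B) = 81/625
P(A∩B) = 287/1250
Not equal → NOT independent

No, not independent


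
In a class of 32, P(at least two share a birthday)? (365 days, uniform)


P(all different) = Π(365-i)/365 for i=0..31
= 0.246652
P(match) = 1 - 0.246652 = 0.753348

P ≈ 0.7533 ≈ 75.33%


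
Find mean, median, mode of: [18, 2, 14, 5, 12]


Sorted: [2, 5, 12, 14, 18]
Mean = 51/5
Median = 12
Freq: {18: 1, 2: 1, 14: 1, 5: 1, 12: 1}
Mode: No mode

Mean=51/5, Median=12, Mode=No mode


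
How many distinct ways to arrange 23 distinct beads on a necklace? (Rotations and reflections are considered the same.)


Free circular arrangements: rotations and reflections both identified.
(n-1)!/2 = 22!/2 = 1124000727777607680000/2 = 562000363888803840000

562000363888803840000


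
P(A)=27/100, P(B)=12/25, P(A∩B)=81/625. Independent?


P(A)×P(B) = 81/625
P(A∩B) = 81/625
Equal ✓ → Independent

Yes, independent


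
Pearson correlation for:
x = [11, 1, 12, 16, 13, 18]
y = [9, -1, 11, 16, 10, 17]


n=6, Σx=71, Σy=62, Σxy=922, Σx²=1015, Σy²=848
r = (6×922 - 71×62)/√((6×1015 - 71²)(6×848 - 62²))
= 1130/√(1049×1244) = 1130/√1304956 ≈ 1130/1142.3467 ≈ 0.9892

r ≈ 0.9892


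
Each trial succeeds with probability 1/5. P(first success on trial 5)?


Geometric: P(X=5) = (1-p)^(k-1)×p = (4/5)^4×1/5 = 256/3125

P(X=5) = 256/3125 ≈ 8.19%


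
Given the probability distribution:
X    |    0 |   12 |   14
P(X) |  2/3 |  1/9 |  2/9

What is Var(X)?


E[X] = 40/9
E[X²] = 536/9
Var(X) = E[X²] - (E[X])² = 536/9 - 1600/81 = 3224/81

Var(X) = 3224/81 ≈ 39.8025


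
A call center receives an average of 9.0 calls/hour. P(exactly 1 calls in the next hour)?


Poisson(λ=9.0): P(X=1) = e^(-λ)×λ^k/k!
= e^(-9.0) × 9.0^1 / 1!
≈ 0.0001234098041 × 9 / 1 ≈ 0.001111

P(X=1) ≈ 0.001111 ≈ 0.11%


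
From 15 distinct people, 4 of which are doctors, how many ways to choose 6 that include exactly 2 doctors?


Choose 2 of the 4 doctors and 4 of the other 11 people:
C(4,2)×C(11,4) = 6×330 = 1980

1980


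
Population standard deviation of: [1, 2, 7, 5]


Mean = 15/4
  (1-15/4)²=121/16
  (2-15/4)²=49/16
  (7-15/4)²=169/16
  (5-15/4)²=25/16
Σ(x-μ)² = 91/4
σ² = (91/4)/4 = 91/16

σ = √(91/16) ≈ 2.3848


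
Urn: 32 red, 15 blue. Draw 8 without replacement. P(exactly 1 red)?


Hypergeometric: C(32,1)×C(15,7)/C(47,8)
= 32×6435/314457495 = 1248/1905803

P(X=1) = 1248/1905803 ≈ 0.07%


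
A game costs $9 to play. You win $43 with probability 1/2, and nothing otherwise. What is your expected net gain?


E[gain] = (43-9)×1/2 + (-9)×1/2
= 17 - 9/2 = 25/2

Expected net gain = $25/2 ≈ $12.50


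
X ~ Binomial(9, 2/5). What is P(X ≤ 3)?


P(X ≤ 3) = Σ P(X=i) for i=0..3
P(X=0) = 19683/1953125
P(X=1) = 118098/1953125
P(X=2) = 314928/1953125
P(X=3) = 489888/1953125
Sum = 942597/1953125

P(X ≤ 3) = 942597/1953125 ≈ 48.26%


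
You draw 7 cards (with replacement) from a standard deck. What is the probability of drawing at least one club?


P(not a club) = 39/52 = 3/4
P(none in 7 draws) = (3/4)^7 = 2187/16384
P(≥1 club) = 1 - 2187/16384 = 14197/16384

P = 14197/16384 ≈ 86.65%


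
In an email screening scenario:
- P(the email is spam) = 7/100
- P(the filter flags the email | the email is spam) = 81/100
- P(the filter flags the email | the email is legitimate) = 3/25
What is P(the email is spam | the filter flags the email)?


Using Bayes' theorem:
P(A|B) = P(B|A)·P(A) / P(B)

P(the filter flags the email) = 81/100 × 7/100 + 3/25 × 93/100
= 567/10000 + 279/2500 = 1683/10000

P(the email is spam|the filter flags the email) = (567/10000) / (1683/10000) = 63/187

P(the email is spam|the filter flags the email) = 63/187 ≈ 33.69%


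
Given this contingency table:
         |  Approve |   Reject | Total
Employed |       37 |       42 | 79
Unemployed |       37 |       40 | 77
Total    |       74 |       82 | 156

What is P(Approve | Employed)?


P(Approve | Employed) = 37/(37+42) = 37/79

P(Approve|Employed) = 37/79 ≈ 46.84%


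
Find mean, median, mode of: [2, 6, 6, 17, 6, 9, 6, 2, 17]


Sorted: [2, 2, 6, 6, 6, 6, 9, 17, 17]
Mean = 71/9
Median = 6
Freq: {2: 2, 6: 4, 17: 2, 9: 1}
Mode: [6]

Mean=71/9, Median=6, Mode=6


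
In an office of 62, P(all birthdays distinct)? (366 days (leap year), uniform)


P(all different) = Π(366-i)/366 for i=0..61
= (366/366)×(365/366)×...×(305/366)
= 0.004156

P ≈ 0.0042 ≈ 0.42%


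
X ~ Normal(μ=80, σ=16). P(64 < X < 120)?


z₁=(64-80)/16=-1.0, z₂=(120-80)/16=2.5
P = Φ(2.5) - Φ(-1.0) = 0.993790 - 0.158655 = 0.835135 ≈ 0.8351

P(64 < X < 120) ≈ 0.8351


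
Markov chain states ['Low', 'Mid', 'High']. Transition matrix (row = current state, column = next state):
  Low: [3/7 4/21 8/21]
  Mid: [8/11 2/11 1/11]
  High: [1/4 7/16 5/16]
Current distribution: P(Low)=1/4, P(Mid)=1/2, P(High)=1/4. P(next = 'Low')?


P(next=Low) = Σᵢ P(now=i)×P(i→Low)
= 1/4×3/7 + 1/2×8/11 + 1/4×1/4
= 3/28 + 4/11 + 1/16 = 657/1232

P = 657/1232 ≈ 0.5333


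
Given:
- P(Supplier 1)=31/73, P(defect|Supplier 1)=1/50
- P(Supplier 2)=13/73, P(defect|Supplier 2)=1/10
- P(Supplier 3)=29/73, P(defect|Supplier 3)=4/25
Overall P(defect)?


P(B) = Σ P(B|Aᵢ)×P(Aᵢ)
  1/50×31/73 = 31/3650
  1/10×13/73 = 13/730
  4/25×29/73 = 116/1825
Sum = 164/1825

P(defect) = 164/1825 ≈ 8.99%


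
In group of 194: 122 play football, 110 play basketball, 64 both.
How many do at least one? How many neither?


|A∪B| = 122+110-64 = 168
Neither = 194-168 = 26

At least one: 168; Neither: 26


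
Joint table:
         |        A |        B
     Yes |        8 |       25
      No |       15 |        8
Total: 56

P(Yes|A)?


P(Yes|A) = 8/(8+15) = 8/23

P = 8/23 ≈ 34.78%


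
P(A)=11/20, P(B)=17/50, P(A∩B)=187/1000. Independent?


P(A)×P(B) = 187/1000
P(A∩B) = 187/1000
Equal ✓ → Independent

Yes, independent


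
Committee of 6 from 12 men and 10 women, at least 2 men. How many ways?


Count by #men:
  2M,4W: C(12,2)×C(10,4)=13860
  3M,3W: C(12,3)×C(10,3)=26400
  4M,2W: C(12,4)×C(10,2)=22275
  5M,1W: C(12,5)×C(10,1)=7920
  6M,0W: C(12,6)×C(10,0)=924
Total = 71379

71379


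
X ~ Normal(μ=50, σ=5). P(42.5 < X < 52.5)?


z₁=(42.5-50)/5=-1.5, z₂=(52.5-50)/5=0.5
P = Φ(0.5) - Φ(-1.5) = 0.691462 - 0.066807 = 0.624655 ≈ 0.6247

P(42.5 < X < 52.5) ≈ 0.6247


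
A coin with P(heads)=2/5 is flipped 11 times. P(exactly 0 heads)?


Binomial: P(X=0) = C(11,0)×p^0×(1-p)^11
= 1 × 1 × 177147/48828125 = 177147/48828125

P(X=0) = 177147/48828125 ≈ 0.36%


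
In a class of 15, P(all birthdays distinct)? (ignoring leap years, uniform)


P(all different) = Π(365-i)/365 for i=0..14
= (365/365)×(364/365)×...×(351/365)
= 0.747099

P ≈ 0.7471 ≈ 74.71%


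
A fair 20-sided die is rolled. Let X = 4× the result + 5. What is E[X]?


E[die] = (1+20)/2 = 21/2
E[X] = 4×21/2 + 5 = 47

E[X] = 47


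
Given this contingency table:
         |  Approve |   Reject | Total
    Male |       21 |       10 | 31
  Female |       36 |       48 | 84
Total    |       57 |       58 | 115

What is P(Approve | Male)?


P(Approve | Male) = 21/(21+10) = 21/31

P(Approve|Male) = 21/31 ≈ 67.74%


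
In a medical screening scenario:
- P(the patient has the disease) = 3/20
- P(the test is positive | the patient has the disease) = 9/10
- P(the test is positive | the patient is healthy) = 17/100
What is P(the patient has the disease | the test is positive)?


Using Bayes' theorem:
P(A|B) = P(B|A)·P(A) / P(B)

P(the test is positive) = 9/10 × 3/20 + 17/100 × 17/20
= 27/200 + 289/2000 = 559/2000

P(the patient has the disease|the test is positive) = (27/200) / (559/2000) = 270/559

P(the patient has the disease|the test is positive) = 270/559 ≈ 48.30%


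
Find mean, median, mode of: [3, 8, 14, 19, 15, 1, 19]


Sorted: [1, 3, 8, 14, 15, 19, 19]
Mean = 79/7
Median = 14
Freq: {3: 1, 8: 1, 14: 1, 19: 2, 15: 1, 1: 1}
Mode: [19]

Mean=79/7, Median=14, Mode=19


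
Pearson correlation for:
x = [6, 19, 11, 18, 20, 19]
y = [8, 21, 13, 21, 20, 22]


n=6, Σx=93, Σy=105, Σxy=1786, Σx²=1603, Σy²=1999
r = (6×1786 - 93×105)/√((6×1603 - 93²)(6×1999 - 105²))
= 951/√(969×969) = 951/√938961 ≈ 951/969.0000 ≈ 0.9814

r ≈ 0.9814


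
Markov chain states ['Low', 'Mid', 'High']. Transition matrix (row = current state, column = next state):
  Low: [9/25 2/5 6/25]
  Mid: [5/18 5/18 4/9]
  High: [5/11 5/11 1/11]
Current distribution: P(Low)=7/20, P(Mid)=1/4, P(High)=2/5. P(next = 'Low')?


P(next=Low) = Σᵢ P(now=i)×P(i→Low)
= 7/20×9/25 + 1/4×5/18 + 2/5×5/11
= 63/500 + 5/72 + 2/11 = 37349/99000

P = 37349/99000 ≈ 0.3773


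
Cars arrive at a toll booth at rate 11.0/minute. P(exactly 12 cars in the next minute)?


Poisson(λ=11.0): P(X=12) = e^(-λ)×λ^k/k!
= e^(-11.0) × 11.0^12 / 12!
≈ 1.670170079e-05 × 3.13842837672e+12 / 479001600 ≈ 0.109430

P(X=12) ≈ 0.109430 ≈ 10.94%


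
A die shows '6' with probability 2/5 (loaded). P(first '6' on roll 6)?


Geometric: P(X=6) = (1-p)^(k-1)×p = (3/5)^5×2/5 = 486/15625

P(X=6) = 486/15625 ≈ 3.11%


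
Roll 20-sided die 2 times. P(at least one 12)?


P(no 12)^2 = (19/20)^2 = 361/400
P(≥1) = 1 - 361/400 = 39/400

P = 39/400 ≈ 9.75%


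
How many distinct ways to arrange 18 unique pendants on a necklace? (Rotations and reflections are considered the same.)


Free circular arrangements: rotations and reflections both identified.
(n-1)!/2 = 17!/2 = 355687428096000/2 = 177843714048000

177843714048000


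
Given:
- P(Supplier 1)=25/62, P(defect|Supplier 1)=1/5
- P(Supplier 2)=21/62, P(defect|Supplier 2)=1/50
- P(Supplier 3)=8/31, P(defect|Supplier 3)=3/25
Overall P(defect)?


P(B) = Σ P(B|Aᵢ)×P(Aᵢ)
  1/5×25/62 = 5/62
  1/50×21/62 = 21/3100
  3/25×8/31 = 24/775
Sum = 367/3100

P(defect) = 367/3100 ≈ 11.84%


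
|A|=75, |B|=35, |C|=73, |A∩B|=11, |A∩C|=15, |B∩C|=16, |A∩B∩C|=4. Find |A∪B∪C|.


|A∪B∪C| = 75+35+73-11-15-16+4 = 145

|A∪B∪C| = 145


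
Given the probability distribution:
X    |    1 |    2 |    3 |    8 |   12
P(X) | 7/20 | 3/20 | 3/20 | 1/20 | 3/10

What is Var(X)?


E[X] = 51/10
E[X²] = 487/10
Var(X) = E[X²] - (E[X])² = 487/10 - 2601/100 = 2269/100

Var(X) = 2269/100 ≈ 22.6900


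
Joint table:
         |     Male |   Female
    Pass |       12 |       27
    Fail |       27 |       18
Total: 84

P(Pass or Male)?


P(Pass∨Male) = P(Pass) + P(Male) - P(Pass∧Male)
= (39 + 39 - 12)/84 = 66/84 = 11/14

P = 11/14 ≈ 78.57%


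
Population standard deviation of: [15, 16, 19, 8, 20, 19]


Mean = 97/6
  (15-97/6)²=49/36
  (16-97/6)²=1/36
  (19-97/6)²=289/36
  (8-97/6)²=2401/36
  (20-97/6)²=529/36
  (19-97/6)²=289/36
Σ(x-μ)² = 593/6
σ² = (593/6)/6 = 593/36

σ = √(593/36) ≈ 4.0586


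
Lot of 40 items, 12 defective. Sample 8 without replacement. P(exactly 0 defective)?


Hypergeometric: C(12,0)×C(28,8)/C(40,8)
= 1×3108105/76904685 = 483/11951

P(X=0) = 483/11951 ≈ 4.04%


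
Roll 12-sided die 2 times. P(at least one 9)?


P(no 9)^2 = (11/12)^2 = 121/144
P(≥1) = 1 - 121/144 = 23/144

P = 23/144 ≈ 15.97%


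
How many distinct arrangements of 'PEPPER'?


Letters: 6, freq: {'P': 3, 'E': 2, 'R': 1}
6!/(3!×2!×1!) = 720/12 = 60

60


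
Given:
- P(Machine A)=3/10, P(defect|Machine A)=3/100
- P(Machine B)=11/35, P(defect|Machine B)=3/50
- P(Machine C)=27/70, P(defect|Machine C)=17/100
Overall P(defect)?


P(B) = Σ P(B|Aᵢ)×P(Aᵢ)
  3/100×3/10 = 9/1000
  3/50×11/35 = 33/1750
  17/100×27/70 = 459/7000
Sum = 327/3500

P(defect) = 327/3500 ≈ 9.34%


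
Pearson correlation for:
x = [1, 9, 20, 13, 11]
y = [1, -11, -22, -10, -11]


n=5, Σx=54, Σy=-53, Σxy=-789, Σx²=772, Σy²=827
r = (5×(-789) - 54×(-53))/√((5×772 - 54²)(5×827 - (-53)²))
= -1083/√(944×1326) = -1083/√1251744 ≈ -1083/1118.8137 ≈ -0.9680

r ≈ -0.9680


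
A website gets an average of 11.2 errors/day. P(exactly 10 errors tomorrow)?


Poisson(λ=11.2): P(X=10) = e^(-λ)×λ^k/k!
= e^(-11.2) × 11.2^10 / 10!
≈ 1.367419607e-05 × 31058482083.4 / 3628800 ≈ 0.117036

P(X=10) ≈ 0.117036 ≈ 11.70%


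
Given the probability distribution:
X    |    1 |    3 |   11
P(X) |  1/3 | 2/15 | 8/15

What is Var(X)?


E[X] = 33/5
E[X²] = 991/15
Var(X) = E[X²] - (E[X])² = 991/15 - 1089/25 = 1688/75

Var(X) = 1688/75 ≈ 22.5067


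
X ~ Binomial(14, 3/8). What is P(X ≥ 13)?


P(X ≥ 13) = Σ P(X=i) for i=13..14
P(X=13) = 55801305/2199023255552
P(X=14) = 4782969/4398046511104
Sum = 116385579/4398046511104

P(X ≥ 13) = 116385579/4398046511104 ≈ 0.00%


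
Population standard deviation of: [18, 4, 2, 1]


Mean = 25/4
  (18-25/4)²=2209/16
  (4-25/4)²=81/16
  (2-25/4)²=289/16
  (1-25/4)²=441/16
Σ(x-μ)² = 755/4
σ² = (755/4)/4 = 755/16

σ = √(755/16) ≈ 6.8693


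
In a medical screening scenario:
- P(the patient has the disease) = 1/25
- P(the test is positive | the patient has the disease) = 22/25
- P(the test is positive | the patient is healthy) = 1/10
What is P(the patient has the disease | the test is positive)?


Using Bayes' theorem:
P(A|B) = P(B|A)·P(A) / P(B)

P(the test is positive) = 22/25 × 1/25 + 1/10 × 24/25
= 22/625 + 12/125 = 82/625

P(the patient has the disease|the test is positive) = (22/625) / (82/625) = 11/41

P(the patient has the disease|the test is positive) = 11/41 ≈ 26.83%


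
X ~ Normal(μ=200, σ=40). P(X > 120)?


z = (120-200)/40 = -2.0
P(X > 120) = 1 - P(Z ≤ -2.0) = 1 - 0.0228 = 0.9772

P(X > 120) ≈ 0.9772


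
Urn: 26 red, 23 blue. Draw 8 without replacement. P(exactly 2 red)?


Hypergeometric: C(26,2)×C(23,6)/C(49,8)
= 325×100947/450978066 = 6175/84882

P(X=2) = 6175/84882 ≈ 7.27%


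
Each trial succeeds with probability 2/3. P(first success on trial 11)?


Geometric: P(X=11) = (1-p)^(k-1)×p = (1/3)^10×2/3 = 2/177147

P(X=11) = 2/177147 ≈ 0.00%


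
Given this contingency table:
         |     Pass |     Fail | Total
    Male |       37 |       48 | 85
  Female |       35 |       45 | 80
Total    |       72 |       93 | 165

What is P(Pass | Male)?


P(Pass | Male) = 37/(37+48) = 37/85

P(Pass|Male) = 37/85 ≈ 43.53%


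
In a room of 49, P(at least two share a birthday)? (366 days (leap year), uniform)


P(all different) = Π(366-i)/366 for i=0..48
= 0.034553
P(match) = 1 - 0.034553 = 0.965447

P ≈ 0.9654 ≈ 96.54%


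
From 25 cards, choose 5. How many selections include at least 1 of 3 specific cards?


Complement: C(25,5) - C(22,5) = 53130 - 26334 = 26796

26796


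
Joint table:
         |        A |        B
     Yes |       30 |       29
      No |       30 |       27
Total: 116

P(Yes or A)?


P(Yes∨A) = P(Yes) + P(A) - P(Yes∧A)
= (59 + 60 - 30)/116 = 89/116

P = 89/116 ≈ 76.72%


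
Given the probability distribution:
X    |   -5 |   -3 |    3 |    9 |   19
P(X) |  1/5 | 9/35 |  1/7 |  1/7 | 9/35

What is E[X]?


E[X] = Σ x·P(X=x)
= (-5)×(1/5) + (-3)×(9/35) + (3)×(1/7) + (9)×(1/7) + (19)×(9/35)
= 169/35

E[X] = 169/35


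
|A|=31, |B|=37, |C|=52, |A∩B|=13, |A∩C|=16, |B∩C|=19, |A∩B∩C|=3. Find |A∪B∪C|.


|A∪B∪C| = 31+37+52-13-16-19+3 = 75

|A∪B∪C| = 75


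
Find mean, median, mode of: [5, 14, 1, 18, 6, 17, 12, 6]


Sorted: [1, 5, 6, 6, 12, 14, 17, 18]
Mean = 79/8
Median = 9
Freq: {5: 1, 14: 1, 1: 1, 18: 1, 6: 2, 17: 1, 12: 1}
Mode: [6]

Mean=79/8, Median=9, Mode=6


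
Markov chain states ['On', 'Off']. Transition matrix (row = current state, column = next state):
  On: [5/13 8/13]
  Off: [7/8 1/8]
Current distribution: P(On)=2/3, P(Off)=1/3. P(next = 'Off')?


P(next=Off) = Σᵢ P(now=i)×P(i→Off)
= 2/3×8/13 + 1/3×1/8
= 16/39 + 1/24 = 47/104

P = 47/104 ≈ 0.4519


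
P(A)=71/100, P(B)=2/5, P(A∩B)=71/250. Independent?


P(A)×P(B) = 71/250
P(A∩B) = 71/250
Equal ✓ → Independent

Yes, independent


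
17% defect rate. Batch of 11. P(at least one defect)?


P(all good) = (83/100)^11 = 1287831418538085836267/10000000000000000000000
P(≥1 defect) = 8712168581461914163733/10000000000000000000000

P = 8712168581461914163733/10000000000000000000000 ≈ 87.12%


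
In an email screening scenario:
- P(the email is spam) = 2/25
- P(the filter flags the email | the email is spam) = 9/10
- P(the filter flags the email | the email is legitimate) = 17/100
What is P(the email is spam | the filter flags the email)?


Using Bayes' theorem:
P(A|B) = P(B|A)·P(A) / P(B)

P(the filter flags the email) = 9/10 × 2/25 + 17/100 × 23/25
= 9/125 + 391/2500 = 571/2500

P(the email is spam|the filter flags the email) = (9/125) / (571/2500) = 180/571

P(the email is spam|the filter flags the email) = 180/571 ≈ 31.52%


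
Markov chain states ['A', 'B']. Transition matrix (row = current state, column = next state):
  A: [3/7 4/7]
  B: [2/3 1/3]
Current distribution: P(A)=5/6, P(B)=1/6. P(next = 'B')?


P(next=B) = Σᵢ P(now=i)×P(i→B)
= 5/6×4/7 + 1/6×1/3
= 10/21 + 1/18 = 67/126

P = 67/126 ≈ 0.5317


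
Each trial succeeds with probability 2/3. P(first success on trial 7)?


Geometric: P(X=7) = (1-p)^(k-1)×p = (1/3)^6×2/3 = 2/2187

P(X=7) = 2/2187 ≈ 0.09%


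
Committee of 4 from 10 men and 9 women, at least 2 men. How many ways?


Count by #men:
  2M,2W: C(10,2)×C(9,2)=1620
  3M,1W: C(10,3)×C(9,1)=1080
  4M,0W: C(10,4)×C(9,0)=210
Total = 2910

2910


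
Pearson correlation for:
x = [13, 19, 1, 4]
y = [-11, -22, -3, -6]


n=4, Σx=37, Σy=-42, Σxy=-588, Σx²=547, Σy²=650
r = (4×(-588) - 37×(-42))/√((4×547 - 37²)(4×650 - (-42)²))
= -798/√(819×836) = -798/√684684 ≈ -798/827.4563 ≈ -0.9644

r ≈ -0.9644


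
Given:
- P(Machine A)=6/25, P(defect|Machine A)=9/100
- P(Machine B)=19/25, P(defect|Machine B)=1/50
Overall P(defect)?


P(B) = Σ P(B|Aᵢ)×P(Aᵢ)
  9/100×6/25 = 27/1250
  1/50×19/25 = 19/1250
Sum = 23/625

P(defect) = 23/625 ≈ 3.68%


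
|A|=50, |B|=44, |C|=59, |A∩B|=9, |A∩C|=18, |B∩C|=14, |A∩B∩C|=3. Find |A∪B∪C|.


|A∪B∪C| = 50+44+59-9-18-14+3 = 115

|A∪B∪C| = 115


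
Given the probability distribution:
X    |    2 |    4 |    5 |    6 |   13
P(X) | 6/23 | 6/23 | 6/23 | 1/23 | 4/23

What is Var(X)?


E[X] = 124/23
E[X²] = 982/23
Var(X) = E[X²] - (E[X])² = 982/23 - 15376/529 = 7210/529

Var(X) = 7210/529 ≈ 13.6295


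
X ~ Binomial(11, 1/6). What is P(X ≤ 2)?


P(X ≤ 2) = Σ P(X=i) for i=0..2
P(X=0) = 48828125/362797056
P(X=1) = 107421875/362797056
P(X=2) = 107421875/362797056
Sum = 9765625/13436928

P(X ≤ 2) = 9765625/13436928 ≈ 72.68%


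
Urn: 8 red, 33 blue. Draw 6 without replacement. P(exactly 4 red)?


Hypergeometric: C(8,4)×C(33,2)/C(41,6)
= 70×528/4496388 = 3080/374699

P(X=4) = 3080/374699 ≈ 0.82%


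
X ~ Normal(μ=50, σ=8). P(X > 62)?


z = (62-50)/8 = 1.5
P(X > 62) = 1 - P(Z ≤ 1.5) = 1 - 0.9332 = 0.0668

P(X > 62) ≈ 0.0668


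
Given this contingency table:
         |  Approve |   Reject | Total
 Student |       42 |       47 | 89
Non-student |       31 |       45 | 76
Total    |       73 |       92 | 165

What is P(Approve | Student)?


P(Approve | Student) = 42/(42+47) = 42/89

P(Approve|Student) = 42/89 ≈ 47.19%


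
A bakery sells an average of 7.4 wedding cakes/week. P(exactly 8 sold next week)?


Poisson(λ=7.4): P(X=8) = e^(-λ)×λ^k/k!
= e^(-7.4) × 7.4^8 / 8!
≈ 0.0006112527611 × 8991947.40204 / 40320 ≈ 0.136318

P(X=8) ≈ 0.136318 ≈ 13.63%


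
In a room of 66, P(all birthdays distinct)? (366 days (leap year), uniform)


P(all different) = Π(366-i)/366 for i=0..65
= (366/366)×(365/366)×...×(301/366)
= 0.001939

P ≈ 0.0019 ≈ 0.19%


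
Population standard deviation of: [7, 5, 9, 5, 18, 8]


Mean = 52/6 = 26/3
  (7-26/3)²=25/9
  (5-26/3)²=121/9
  (9-26/3)²=1/9
  (5-26/3)²=121/9
  (18-26/3)²=784/9
  (8-26/3)²=4/9
Σ(x-μ)² = 352/3
σ² = (352/3)/6 = 176/9

σ = √(176/9) ≈ 4.4222


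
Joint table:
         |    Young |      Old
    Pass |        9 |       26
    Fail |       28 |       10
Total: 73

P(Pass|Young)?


P(Pass|Young) = 9/(9+28) = 9/37

P = 9/37 ≈ 24.32%


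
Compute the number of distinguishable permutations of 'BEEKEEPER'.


Letters: 9, freq: {'B': 1, 'E': 5, 'K': 1, 'P': 1, 'R': 1}
9!/(1!×5!×1!×1!×1!) = 362880/120 = 3024

3024


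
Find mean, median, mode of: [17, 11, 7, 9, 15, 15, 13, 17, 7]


Sorted: [7, 7, 9, 11, 13, 15, 15, 17, 17]
Mean = 111/9 = 37/3
Median = 13
Freq: {17: 2, 11: 1, 7: 2, 9: 1, 15: 2, 13: 1}
Mode: [7, 15, 17]

Mean=37/3, Median=13, Mode=[7, 15, 17]


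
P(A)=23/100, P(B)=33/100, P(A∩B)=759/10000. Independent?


P(A)×P(B) = 759/10000
P(A∩B) = 759/10000
Equal ✓ → Independent

Yes, independent


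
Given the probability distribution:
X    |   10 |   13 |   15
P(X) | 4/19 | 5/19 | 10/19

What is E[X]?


E[X] = Σ x·P(X=x)
= (10)×(4/19) + (13)×(5/19) + (15)×(10/19)
= 255/19

E[X] = 255/19


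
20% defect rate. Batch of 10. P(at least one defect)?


P(all good) = (4/5)^10 = 1048576/9765625
P(≥1 defect) = 8717049/9765625

P = 8717049/9765625 ≈ 89.26%


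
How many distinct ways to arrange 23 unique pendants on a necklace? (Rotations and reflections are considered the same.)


Free circular arrangements: rotations and reflections both identified.
(n-1)!/2 = 22!/2 = 1124000727777607680000/2 = 562000363888803840000

562000363888803840000


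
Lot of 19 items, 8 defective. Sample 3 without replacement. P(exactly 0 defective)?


Hypergeometric: C(8,0)×C(11,3)/C(19,3)
= 1×165/969 = 55/323

P(X=0) = 55/323 ≈ 17.03%


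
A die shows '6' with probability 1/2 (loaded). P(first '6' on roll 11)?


Geometric: P(X=11) = (1-p)^(k-1)×p = (1/2)^10×1/2 = 1/2048

P(X=11) = 1/2048 ≈ 0.05%


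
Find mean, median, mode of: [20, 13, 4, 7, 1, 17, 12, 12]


Sorted: [1, 4, 7, 12, 12, 13, 17, 20]
Mean = 86/8 = 43/4
Median = 12
Freq: {20: 1, 13: 1, 4: 1, 7: 1, 1: 1, 17: 1, 12: 2}
Mode: [12]

Mean=43/4, Median=12, Mode=12


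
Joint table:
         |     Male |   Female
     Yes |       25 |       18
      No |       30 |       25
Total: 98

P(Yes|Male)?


P(Yes|Male) = 25/(25+30) = 25/55 = 5/11

P = 5/11 ≈ 45.45%


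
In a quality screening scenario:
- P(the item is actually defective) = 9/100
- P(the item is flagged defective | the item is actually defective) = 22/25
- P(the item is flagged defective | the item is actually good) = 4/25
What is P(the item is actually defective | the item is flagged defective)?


Using Bayes' theorem:
P(A|B) = P(B|A)·P(A) / P(B)

P(the item is flagged defective) = 22/25 × 9/100 + 4/25 × 91/100
= 99/1250 + 91/625 = 281/1250

P(the item is actually defective|the item is flagged defective) = (99/1250) / (281/1250) = 99/281

P(the item is actually defective|the item is flagged defective) = 99/281 ≈ 35.23%


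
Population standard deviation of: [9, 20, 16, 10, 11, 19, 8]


Mean = 93/7
  (9-93/7)²=900/49
  (20-93/7)²=2209/49
  (16-93/7)²=361/49
  (10-93/7)²=529/49
  (11-93/7)²=256/49
  (19-93/7)²=1600/49
  (8-93/7)²=1369/49
Σ(x-μ)² = 1032/7
σ² = (1032/7)/7 = 1032/49

σ = √(1032/49) ≈ 4.5893


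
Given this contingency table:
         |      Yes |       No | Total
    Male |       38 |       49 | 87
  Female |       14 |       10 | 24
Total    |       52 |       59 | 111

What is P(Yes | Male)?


P(Yes | Male) = 38/(38+49) = 38/87

P(Yes|Male) = 38/87 ≈ 43.68%


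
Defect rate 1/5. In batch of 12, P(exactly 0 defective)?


Binomial: P(X=0) = C(12,0)×p^0×(1-p)^12
= 1 × 1 × 16777216/244140625 = 16777216/244140625

P(X=0) = 16777216/244140625 ≈ 6.87%


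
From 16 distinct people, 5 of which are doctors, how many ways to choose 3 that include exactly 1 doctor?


Choose 1 of the 5 doctors and 2 of the other 11 people:
C(5,1)×C(11,2) = 5×55 = 275

275


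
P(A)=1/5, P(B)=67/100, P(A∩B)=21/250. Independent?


P(A)×P(B) = 67/500
P(A∩B) = 21/250
Not equal → NOT independent

No, not independent


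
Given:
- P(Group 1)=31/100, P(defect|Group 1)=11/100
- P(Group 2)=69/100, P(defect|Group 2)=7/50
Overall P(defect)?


P(B) = Σ P(B|Aᵢ)×P(Aᵢ)
  11/100×31/100 = 341/10000
  7/50×69/100 = 483/5000
Sum = 1307/10000

P(defect) = 1307/10000 ≈ 13.07%


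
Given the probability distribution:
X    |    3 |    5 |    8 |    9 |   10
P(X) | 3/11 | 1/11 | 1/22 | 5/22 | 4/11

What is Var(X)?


E[X] = 161/22
E[X²] = 1373/22
Var(X) = E[X²] - (E[X])² = 1373/22 - 25921/484 = 4285/484

Var(X) = 4285/484 ≈ 8.8533


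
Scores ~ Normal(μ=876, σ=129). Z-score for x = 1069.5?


z = (x - μ)/σ = (1069.5 - 876)/129 = 1.5

z = 1.5


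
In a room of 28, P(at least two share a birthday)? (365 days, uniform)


P(all different) = Π(365-i)/365 for i=0..27
= 0.345539
P(match) = 1 - 0.345539 = 0.654461

P ≈ 0.6545 ≈ 65.45%


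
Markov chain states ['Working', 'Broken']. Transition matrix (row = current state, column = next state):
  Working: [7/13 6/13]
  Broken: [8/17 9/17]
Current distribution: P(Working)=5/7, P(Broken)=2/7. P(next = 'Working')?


P(next=Working) = Σᵢ P(now=i)×P(i→Working)
= 5/7×7/13 + 2/7×8/17
= 5/13 + 16/119 = 803/1547

P = 803/1547 ≈ 0.5191


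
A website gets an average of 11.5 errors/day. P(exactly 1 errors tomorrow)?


Poisson(λ=11.5): P(X=1) = e^(-λ)×λ^k/k!
= e^(-11.5) × 11.5^1 / 1!
≈ 1.01300936e-05 × 11.5 / 1 ≈ 0.000116

P(X=1) ≈ 0.000116 ≈ 0.01%


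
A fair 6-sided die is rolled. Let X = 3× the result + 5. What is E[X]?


E[die] = (1+6)/2 = 7/2
E[X] = 3×7/2 + 5 = 31/2

E[X] = 31/2


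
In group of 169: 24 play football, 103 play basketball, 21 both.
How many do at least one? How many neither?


|A∪B| = 24+103-21 = 106
Neither = 169-106 = 63

At least one: 106; Neither: 63


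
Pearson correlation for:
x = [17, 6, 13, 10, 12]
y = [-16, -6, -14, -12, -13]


n=5, Σx=58, Σy=-61, Σxy=-766, Σx²=738, Σy²=801
r = (5×(-766) - 58×(-61))/√((5×738 - 58²)(5×801 - (-61)²))
= -292/√(326×284) = -292/√92584 ≈ -292/304.2762 ≈ -0.9597

r ≈ -0.9597


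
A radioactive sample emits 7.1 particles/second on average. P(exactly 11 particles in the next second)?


Poisson(λ=7.1): P(X=11) = e^(-λ)×λ^k/k!
= e^(-7.1) × 7.1^11 / 11!
≈ 0.0008251049233 × 2311222921.22 / 39916800 ≈ 0.047774

P(X=11) ≈ 0.047774 ≈ 4.78%


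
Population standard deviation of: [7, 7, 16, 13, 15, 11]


Mean = 69/6 = 23/2
  (7-23/2)²=81/4
  (7-23/2)²=81/4
  (16-23/2)²=81/4
  (13-23/2)²=9/4
  (15-23/2)²=49/4
  (11-23/2)²=1/4
Σ(x-μ)² = 151/2
σ² = (151/2)/6 = 151/12

σ = √(151/12) ≈ 3.5473


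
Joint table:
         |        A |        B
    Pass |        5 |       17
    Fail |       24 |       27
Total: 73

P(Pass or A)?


P(Pass∨A) = P(Pass) + P(A) - P(Pass∧A)
= (22 + 29 - 5)/73 = 46/73

P = 46/73 ≈ 63.01%


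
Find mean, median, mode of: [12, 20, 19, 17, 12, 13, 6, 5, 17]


Sorted: [5, 6, 12, 12, 13, 17, 17, 19, 20]
Mean = 121/9
Median = 13
Freq: {12: 2, 20: 1, 19: 1, 17: 2, 13: 1, 6: 1, 5: 1}
Mode: [12, 17]

Mean=121/9, Median=13, Mode=[12, 17]


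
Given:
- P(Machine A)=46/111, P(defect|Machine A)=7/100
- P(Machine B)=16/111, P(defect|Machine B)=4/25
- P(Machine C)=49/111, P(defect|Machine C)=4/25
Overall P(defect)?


P(B) = Σ P(B|Aᵢ)×P(Aᵢ)
  7/100×46/111 = 161/5550
  4/25×16/111 = 64/2775
  4/25×49/111 = 196/2775
Sum = 227/1850

P(defect) = 227/1850 ≈ 12.27%


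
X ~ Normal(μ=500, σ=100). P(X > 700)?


z = (700-500)/100 = 2.0
P(X > 700) = 1 - P(Z ≤ 2.0) = 1 - 0.9772 = 0.0228

P(X > 700) ≈ 0.0228


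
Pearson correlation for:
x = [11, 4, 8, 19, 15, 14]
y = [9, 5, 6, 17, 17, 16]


n=6, Σx=71, Σy=70, Σxy=969, Σx²=983, Σy²=976
r = (6×969 - 71×70)/√((6×983 - 71²)(6×976 - 70²))
= 844/√(857×956) = 844/√819292 ≈ 844/905.1475 ≈ 0.9324

r ≈ 0.9324


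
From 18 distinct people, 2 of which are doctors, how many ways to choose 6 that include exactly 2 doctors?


Choose 2 of the 2 doctors and 4 of the other 16 people:
C(2,2)×C(16,4) = 1×1820 = 1820

1820


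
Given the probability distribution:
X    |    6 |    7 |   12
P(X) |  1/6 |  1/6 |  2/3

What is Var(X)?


E[X] = 61/6
E[X²] = 661/6
Var(X) = E[X²] - (E[X])² = 661/6 - 3721/36 = 245/36

Var(X) = 245/36 ≈ 6.8056


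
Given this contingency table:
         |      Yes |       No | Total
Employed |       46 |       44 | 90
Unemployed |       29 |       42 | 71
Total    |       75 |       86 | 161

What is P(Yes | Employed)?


P(Yes | Employed) = 46/(46+44) = 46/90 = 23/45

P(Yes|Employed) = 23/45 ≈ 51.11%


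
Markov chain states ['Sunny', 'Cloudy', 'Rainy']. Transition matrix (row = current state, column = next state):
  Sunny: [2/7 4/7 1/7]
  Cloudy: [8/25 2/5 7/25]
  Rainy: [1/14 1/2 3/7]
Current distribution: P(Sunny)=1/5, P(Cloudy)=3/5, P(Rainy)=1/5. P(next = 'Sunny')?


P(next=Sunny) = Σᵢ P(now=i)×P(i→Sunny)
= 1/5×2/7 + 3/5×8/25 + 1/5×1/14
= 2/35 + 24/125 + 1/70 = 461/1750

P = 461/1750 ≈ 0.2634


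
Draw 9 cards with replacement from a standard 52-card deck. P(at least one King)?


P(not a King) = 48/52 = 12/13
P(none in 9 draws) = (12/13)^9 = 5159780352/10604499373
P(≥1 King) = 1 - 5159780352/10604499373 = 5444719021/10604499373

P = 5444719021/10604499373 ≈ 51.34%


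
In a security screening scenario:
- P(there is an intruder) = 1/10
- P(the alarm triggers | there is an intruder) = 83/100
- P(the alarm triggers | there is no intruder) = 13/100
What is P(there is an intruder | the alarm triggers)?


Using Bayes' theorem:
P(A|B) = P(B|A)·P(A) / P(B)

P(the alarm triggers) = 83/100 × 1/10 + 13/100 × 9/10
= 83/1000 + 117/1000 = 1/5

P(there is an intruder|the alarm triggers) = (83/1000) / (1/5) = 83/200

P(there is an intruder|the alarm triggers) = 83/200 ≈ 41.50%


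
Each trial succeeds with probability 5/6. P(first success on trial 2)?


Geometric: P(X=2) = (1-p)^(k-1)×p = (1/6)^1×5/6 = 5/36

P(X=2) = 5/36 ≈ 13.89%


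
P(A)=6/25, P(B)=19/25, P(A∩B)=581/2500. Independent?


P(A)×P(B) = 114/625
P(A∩B) = 581/2500
Not equal → NOT independent

No, not independent


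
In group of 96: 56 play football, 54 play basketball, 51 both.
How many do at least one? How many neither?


|A∪B| = 56+54-51 = 59
Neither = 96-59 = 37

At least one: 59; Neither: 37


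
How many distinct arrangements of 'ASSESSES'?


Letters: 8, freq: {'A': 1, 'S': 5, 'E': 2}
8!/(1!×5!×2!) = 40320/240 = 168

168


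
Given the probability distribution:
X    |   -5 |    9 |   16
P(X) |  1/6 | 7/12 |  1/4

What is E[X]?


E[X] = Σ x·P(X=x)
= (-5)×(1/6) + (9)×(7/12) + (16)×(1/4)
= 101/12

E[X] = 101/12


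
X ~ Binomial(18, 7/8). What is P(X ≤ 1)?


P(X ≤ 1) = Σ P(X=i) for i=0..1
P(X=0) = 1/18014398509481984
P(X=1) = 63/9007199254740992
Sum = 127/18014398509481984

P(X ≤ 1) = 127/18014398509481984 ≈ 0.00%


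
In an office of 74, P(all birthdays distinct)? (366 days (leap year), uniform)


P(all different) = Π(366-i)/366 for i=0..73
= (366/366)×(365/366)×...×(293/366)
= 0.000360

P ≈ 0.0004 ≈ 0.04%


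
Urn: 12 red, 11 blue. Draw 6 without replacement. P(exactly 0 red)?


Hypergeometric: C(12,0)×C(11,6)/C(23,6)
= 1×462/100947 = 2/437

P(X=0) = 2/437 ≈ 0.46%


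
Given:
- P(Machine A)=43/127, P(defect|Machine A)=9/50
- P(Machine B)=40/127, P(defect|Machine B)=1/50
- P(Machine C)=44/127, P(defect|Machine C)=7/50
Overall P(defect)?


P(B) = Σ P(B|Aᵢ)×P(Aᵢ)
  9/50×43/127 = 387/6350
  1/50×40/127 = 4/635
  7/50×44/127 = 154/3175
Sum = 147/1270

P(defect) = 147/1270 ≈ 11.57%


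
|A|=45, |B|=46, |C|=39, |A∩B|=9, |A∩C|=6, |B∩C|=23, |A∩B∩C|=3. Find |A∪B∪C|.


|A∪B∪C| = 45+46+39-9-6-23+3 = 95

|A∪B∪C| = 95


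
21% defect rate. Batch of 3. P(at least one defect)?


P(all good) = (79/100)^3 = 493039/1000000
P(≥1 defect) = 506961/1000000

P = 506961/1000000 ≈ 50.70%


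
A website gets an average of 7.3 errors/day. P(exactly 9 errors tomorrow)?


Poisson(λ=7.3): P(X=9) = e^(-λ)×λ^k/k!
= e^(-7.3) × 7.3^9 / 9!
≈ 0.0006755387752 × 58871586.7083 / 362880 ≈ 0.109596

P(X=9) ≈ 0.109596 ≈ 10.96%


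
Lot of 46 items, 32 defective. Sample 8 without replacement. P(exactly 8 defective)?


Hypergeometric: C(32,8)×C(14,0)/C(46,8)
= 10518300×1/260932815 = 17980/446039

P(X=8) = 17980/446039 ≈ 4.03%


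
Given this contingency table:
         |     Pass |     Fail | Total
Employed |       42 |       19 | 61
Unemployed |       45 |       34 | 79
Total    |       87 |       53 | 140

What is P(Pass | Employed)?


P(Pass | Employed) = 42/(42+19) = 42/61

P(Pass|Employed) = 42/61 ≈ 68.85%


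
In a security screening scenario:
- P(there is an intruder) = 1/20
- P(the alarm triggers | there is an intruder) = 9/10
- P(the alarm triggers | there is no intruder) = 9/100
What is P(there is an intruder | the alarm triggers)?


Using Bayes' theorem:
P(A|B) = P(B|A)·P(A) / P(B)

P(the alarm triggers) = 9/10 × 1/20 + 9/100 × 19/20
= 9/200 + 171/2000 = 261/2000

P(there is an intruder|the alarm triggers) = (9/200) / (261/2000) = 10/29

P(there is an intruder|the alarm triggers) = 10/29 ≈ 34.48%


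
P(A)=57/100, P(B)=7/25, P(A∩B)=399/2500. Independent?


P(A)×P(B) = 399/2500
P(A∩B) = 399/2500
Equal ✓ → Independent

Yes, independent


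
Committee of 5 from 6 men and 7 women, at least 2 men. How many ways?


Count by #men:
  2M,3W: C(6,2)×C(7,3)=525
  3M,2W: C(6,3)×C(7,2)=420
  4M,1W: C(6,4)×C(7,1)=105
  5M,0W: C(6,5)×C(7,0)=6
Total = 1056

1056


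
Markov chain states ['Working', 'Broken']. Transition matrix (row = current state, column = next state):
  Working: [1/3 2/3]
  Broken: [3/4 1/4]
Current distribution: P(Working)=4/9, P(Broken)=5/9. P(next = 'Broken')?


P(next=Broken) = Σᵢ P(now=i)×P(i→Broken)
= 4/9×2/3 + 5/9×1/4
= 8/27 + 5/36 = 47/108

P = 47/108 ≈ 0.4352


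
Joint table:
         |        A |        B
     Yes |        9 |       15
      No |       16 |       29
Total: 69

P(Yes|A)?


P(Yes|A) = 9/(9+16) = 9/25

P = 9/25 ≈ 36.00%


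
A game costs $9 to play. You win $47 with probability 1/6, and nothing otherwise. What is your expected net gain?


E[gain] = (47-9)×1/6 + (-9)×5/6
= 19/3 - 15/2 = -7/6

Expected net gain = $-7/6 ≈ $-1.17


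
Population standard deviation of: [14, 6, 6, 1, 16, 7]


Mean = 50/6 = 25/3
  (14-25/3)²=289/9
  (6-25/3)²=49/9
  (6-25/3)²=49/9
  (1-25/3)²=484/9
  (16-25/3)²=529/9
  (7-25/3)²=16/9
Σ(x-μ)² = 472/3
σ² = (472/3)/6 = 236/9

σ = √(236/9) ≈ 5.1208


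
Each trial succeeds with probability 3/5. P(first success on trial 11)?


Geometric: P(X=11) = (1-p)^(k-1)×p = (2/5)^10×3/5 = 3072/48828125

P(X=11) = 3072/48828125 ≈ 0.01%


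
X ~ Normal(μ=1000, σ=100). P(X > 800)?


z = (800-1000)/100 = -2.0
P(X > 800) = 1 - P(Z ≤ -2.0) = 1 - 0.0228 = 0.9772

P(X > 800) ≈ 0.9772


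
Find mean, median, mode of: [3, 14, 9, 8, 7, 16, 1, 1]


Sorted: [1, 1, 3, 7, 8, 9, 14, 16]
Mean = 59/8
Median = 15/2
Freq: {3: 1, 14: 1, 9: 1, 8: 1, 7: 1, 16: 1, 1: 2}
Mode: [1]

Mean=59/8, Median=15/2, Mode=1


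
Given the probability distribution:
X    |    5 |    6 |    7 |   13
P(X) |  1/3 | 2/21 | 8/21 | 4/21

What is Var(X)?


E[X] = 155/21
E[X²] = 1315/21
Var(X) = E[X²] - (E[X])² = 1315/21 - 24025/441 = 3590/441

Var(X) = 3590/441 ≈ 8.1406


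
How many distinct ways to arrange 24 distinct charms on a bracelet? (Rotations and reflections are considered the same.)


Free circular arrangements: rotations and reflections both identified.
(n-1)!/2 = 23!/2 = 25852016738884976640000/2 = 12926008369442488320000

12926008369442488320000


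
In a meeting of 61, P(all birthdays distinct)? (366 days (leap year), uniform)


P(all different) = Π(366-i)/366 for i=0..60
= (366/366)×(365/366)×...×(306/366)
= 0.004988

P ≈ 0.0050 ≈ 0.50%


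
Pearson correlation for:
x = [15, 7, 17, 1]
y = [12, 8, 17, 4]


n=4, Σx=40, Σy=41, Σxy=529, Σx²=564, Σy²=513
r = (4×529 - 40×41)/√((4×564 - 40²)(4×513 - 41²))
= 476/√(656×371) = 476/√243376 ≈ 476/493.3315 ≈ 0.9649

r ≈ 0.9649


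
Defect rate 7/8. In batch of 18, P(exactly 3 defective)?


Binomial: P(X=3) = C(18,3)×p^3×(1-p)^15
= 816 × 343/512 × 1/35184372088832 = 17493/1125899906842624

P(X=3) = 17493/1125899906842624 ≈ 0.00%
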